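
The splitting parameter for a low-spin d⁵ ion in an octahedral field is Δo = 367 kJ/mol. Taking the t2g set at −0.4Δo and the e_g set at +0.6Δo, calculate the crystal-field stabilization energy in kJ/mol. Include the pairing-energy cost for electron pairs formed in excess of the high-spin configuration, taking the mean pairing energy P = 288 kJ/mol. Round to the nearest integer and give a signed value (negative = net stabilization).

-158

Electron filling gives t2g^5 e_g^0.
The orbital stabilization is -2.0Δo = -2.0 × 367 = -734 kJ/mol.
High-spin d⁵ would be t2g^3 e_g^2 with 0 pairs; low-spin has 2, so 2 excess pairs cost +2P = +576 kJ/mol.
Overall CFSE = -734 + 576 = -158 kJ/mol.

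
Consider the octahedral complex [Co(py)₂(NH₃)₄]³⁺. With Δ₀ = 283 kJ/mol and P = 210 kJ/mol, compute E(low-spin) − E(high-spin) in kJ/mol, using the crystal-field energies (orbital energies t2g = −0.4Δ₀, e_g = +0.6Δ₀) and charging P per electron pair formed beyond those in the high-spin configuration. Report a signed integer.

Ligand charges: 2×(+0) from py and 4×(+0) from NH₃ sum to +0; with overall charge +3, Co is +3.
Co is in group 9, so Co³⁺ is d⁶ (9 − 3 = 6).
High-spin d⁶ fills as t2g^4 e_g^2 with CFSE 4(−0.4) + 2(+0.6) = -0.4Δ₀ = -113 kJ/mol.
Low-spin: t2g^6 e_g^0, orbital CFSE = -2.4Δ₀ = -679 kJ/mol; plus 2 excess pairs × P = +420 kJ/mol; total -259 kJ/mol.
E(LS) − E(HS) = -259 − (-113) = -146 kJ/mol.

-146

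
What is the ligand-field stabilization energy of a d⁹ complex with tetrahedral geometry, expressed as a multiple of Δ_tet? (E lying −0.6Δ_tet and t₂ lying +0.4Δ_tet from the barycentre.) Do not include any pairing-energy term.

-0.4 Δ_tet

Tetrahedral fields are weak (Δₜ ≈ 4/9 Δₒ), so electrons fill high-spin.
Configuration: e⁴ t₂⁵.
CFSE = 4(-0.6Δ_tet) + 5(0.4Δ_tet) = -2.4Δ_tet + 2.0Δ_tet = -0.4Δ_tet.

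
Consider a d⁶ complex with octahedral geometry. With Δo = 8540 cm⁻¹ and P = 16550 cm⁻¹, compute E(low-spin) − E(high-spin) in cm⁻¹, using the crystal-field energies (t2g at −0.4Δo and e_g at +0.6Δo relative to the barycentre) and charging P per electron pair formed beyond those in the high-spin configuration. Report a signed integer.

16020

In the high-spin limit (t2g^4 e_g^2) the orbital term is -0.4Δo = -3416 cm⁻¹, with no excess pairing.
Low-spin: t2g^6 e_g^0, orbital CFSE = -2.4Δo = -20496 cm⁻¹; plus 2 excess pairs × P = +33100 cm⁻¹; total 12604 cm⁻¹.
Thus E(LS) − E(HS) = 16020 cm⁻¹.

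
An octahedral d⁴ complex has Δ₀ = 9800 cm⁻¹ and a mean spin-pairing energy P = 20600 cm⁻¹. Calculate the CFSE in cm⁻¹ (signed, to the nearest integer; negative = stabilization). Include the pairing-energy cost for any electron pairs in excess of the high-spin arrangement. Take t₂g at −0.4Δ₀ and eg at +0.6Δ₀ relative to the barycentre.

-5880

Since Δ₀ = 9800 cm⁻¹ < P = 20600 cm⁻¹, the complex adopts the high-spin configuration.
Configuration: t₂g³ eg¹.
Orbital CFSE = -0.6Δ₀ = -0.6 × 9800 = -5880 cm⁻¹.
High-spin has no excess pairs, so no pairing correction applies.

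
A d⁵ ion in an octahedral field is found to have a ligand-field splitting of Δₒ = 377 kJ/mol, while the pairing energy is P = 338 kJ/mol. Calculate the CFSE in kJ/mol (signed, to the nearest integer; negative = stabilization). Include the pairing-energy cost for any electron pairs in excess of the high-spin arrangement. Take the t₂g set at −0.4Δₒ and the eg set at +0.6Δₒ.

-78

Here Δₒ > P (377 > 338), so the low-spin state is favoured.
That gives t₂g⁵ eg⁰.
Orbital CFSE = -2.0Δₒ = -2.0 × 377 = -754 kJ/mol.
Excess pairs vs high-spin: 2 − 0 = 2; pairing cost = +676 kJ/mol.
Net CFSE = -754 + 676 = -78 kJ/mol.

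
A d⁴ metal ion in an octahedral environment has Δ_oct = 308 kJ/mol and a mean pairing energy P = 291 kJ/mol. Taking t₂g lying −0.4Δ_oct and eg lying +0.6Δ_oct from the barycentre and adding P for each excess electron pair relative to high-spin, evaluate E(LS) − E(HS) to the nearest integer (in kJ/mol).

High-spin: t₂g³ eg¹, CFSE = -0.6Δ_oct = -185 kJ/mol.
For low-spin the configuration is t₂g⁴ eg⁰: orbital energy -1.6 × 308 = -493 kJ/mol, and 1 additional pair relative to high-spin adds 291 kJ/mol, giving -202 kJ/mol.
E(LS) − E(HS) = -202 − (-185) = -17 kJ/mol.

-17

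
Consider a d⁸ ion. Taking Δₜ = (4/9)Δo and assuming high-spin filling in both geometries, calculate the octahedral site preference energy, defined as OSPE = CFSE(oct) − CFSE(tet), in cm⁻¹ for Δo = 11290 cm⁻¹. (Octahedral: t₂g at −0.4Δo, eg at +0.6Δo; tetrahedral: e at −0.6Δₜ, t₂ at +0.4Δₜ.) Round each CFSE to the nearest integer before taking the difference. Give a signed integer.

-9534

Octahedral (high-spin): t2g^6 e_g^2, CFSE = 6(−0.4) + 2(+0.6) = -1.2Δo = -1.2 × 11290 = -13548 cm⁻¹.
Tetrahedral e^4 t2^4 gives -0.8Δₜ = -0.8 × (4/9) × 11290 = -4014 cm⁻¹.
OSPE = -13548 − (-4014) = -9534 cm⁻¹.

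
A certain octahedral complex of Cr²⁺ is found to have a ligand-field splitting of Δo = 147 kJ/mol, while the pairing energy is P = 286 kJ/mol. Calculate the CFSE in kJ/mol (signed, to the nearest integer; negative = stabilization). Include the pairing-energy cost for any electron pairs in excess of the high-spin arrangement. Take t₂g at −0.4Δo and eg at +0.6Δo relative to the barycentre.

-88

Cr sits in group 6; removing 2 electrons leaves Cr²⁺ with 6 − 2 = 4 d electrons.
Δo < P, so pairing is avoided: the ground state is high-spin.
Filling d⁴ accordingly: t₂g³ eg¹.
Orbital CFSE = -0.6Δo = -0.6 × 147 = -88 kJ/mol.
High-spin has no excess pairs, so no pairing correction applies.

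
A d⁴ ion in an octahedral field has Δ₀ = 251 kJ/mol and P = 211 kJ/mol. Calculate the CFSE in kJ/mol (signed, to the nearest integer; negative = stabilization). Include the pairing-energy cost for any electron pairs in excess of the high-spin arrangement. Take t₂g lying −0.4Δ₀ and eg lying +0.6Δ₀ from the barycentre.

Since Δ₀ = 251 kJ/mol > P = 211 kJ/mol, the complex adopts the low-spin configuration.
Configuration: t₂g⁴ eg⁰.
Orbital CFSE = -1.6Δ₀ = -1.6 × 251 = -402 kJ/mol.
Excess pairs vs high-spin: 1 − 0 = 1; pairing cost = +211 kJ/mol.
Net CFSE = -402 + 211 = -191 kJ/mol.

-191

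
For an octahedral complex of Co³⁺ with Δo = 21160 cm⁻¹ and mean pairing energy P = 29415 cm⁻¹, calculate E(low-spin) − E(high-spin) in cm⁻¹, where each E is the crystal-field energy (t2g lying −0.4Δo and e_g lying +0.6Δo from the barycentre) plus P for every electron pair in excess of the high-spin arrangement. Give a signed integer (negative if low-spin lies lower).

16510

Co³⁺: group 9, so d-count = 9 − 3 = 6.
In the high-spin limit (t2g^4 e_g^2) the orbital term is -0.4Δo = -8464 cm⁻¹, with no excess pairing.
For low-spin the configuration is t2g^6 e_g^0: orbital energy -2.4 × 21160 = -50784 cm⁻¹, and 2 additional pairs relative to high-spin add 58830 cm⁻¹, giving 8046 cm⁻¹.
E(LS) − E(HS) = 8046 − (-8464) = 16510 cm⁻¹.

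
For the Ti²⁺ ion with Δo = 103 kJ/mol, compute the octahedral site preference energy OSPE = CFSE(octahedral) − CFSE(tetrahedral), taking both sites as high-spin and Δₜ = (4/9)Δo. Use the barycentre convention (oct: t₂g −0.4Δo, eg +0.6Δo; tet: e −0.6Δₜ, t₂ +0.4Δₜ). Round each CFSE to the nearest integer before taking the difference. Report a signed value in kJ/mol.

-27

Ti sits in group 4; removing 2 electrons leaves Ti²⁺ with 4 − 2 = 2 d electrons.
Octahedral high-spin t₂g² eg⁰: CFSE = -0.8 × 103 = -82 kJ/mol.
Tetrahedral e² t₂⁰ gives -1.2Δₜ = -1.2 × (4/9) × 103 = -55 kJ/mol.
Subtracting, OSPE = -82 − (-55) = -27 kJ/mol.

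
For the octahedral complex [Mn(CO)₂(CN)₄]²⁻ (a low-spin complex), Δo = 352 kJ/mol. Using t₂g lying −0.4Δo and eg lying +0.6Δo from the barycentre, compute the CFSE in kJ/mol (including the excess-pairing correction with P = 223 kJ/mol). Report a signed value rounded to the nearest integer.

-258

Ligand charges: 2×(+0) from CO and 4×(-1) from CN⁻ sum to -4; with overall charge -2, Mn is +2.
Group 7 minus oxidation state +2 gives a d⁵ configuration for Mn²⁺.
Electron filling gives t₂g⁵ eg⁰.
CFSE(orbital) = 5×(-0.4Δo) + 0×(0.6Δo) = -2.0Δo; with Δo = 352 kJ/mol that is -704 kJ/mol.
Pairing penalty: 2 pairs vs 0 in the high-spin reference → 2 extra × P = 446 kJ/mol.
Net CFSE = -704 + 446 = -258 kJ/mol.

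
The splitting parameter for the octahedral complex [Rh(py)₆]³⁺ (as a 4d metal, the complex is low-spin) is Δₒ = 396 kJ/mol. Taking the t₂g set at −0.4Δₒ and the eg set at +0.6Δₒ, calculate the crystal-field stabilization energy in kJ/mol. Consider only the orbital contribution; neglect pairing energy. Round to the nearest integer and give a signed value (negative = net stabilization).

-950

py is neutral, so the +3 overall charge sits on Rh: oxidation state +3.
Group 9 minus oxidation state +3 gives a d⁶ configuration for Rh³⁺.
The d⁶ electrons fill as t₂g⁶ eg⁰.
The orbital stabilization is -2.4Δₒ = -2.4 × 396 = -950 kJ/mol.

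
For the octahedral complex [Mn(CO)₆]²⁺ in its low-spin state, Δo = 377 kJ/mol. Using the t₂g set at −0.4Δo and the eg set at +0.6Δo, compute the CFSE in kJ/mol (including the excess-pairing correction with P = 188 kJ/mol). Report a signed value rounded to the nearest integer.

-378

CO is neutral, so the +2 overall charge sits on Mn: oxidation state +2.
Group 7 minus oxidation state +2 gives a d⁵ configuration for Mn²⁺.
The d⁵ electrons fill as t₂g⁵ eg⁰.
CFSE(orbital) = 5×(-0.4Δo) + 0×(0.6Δo) = -2.0Δo; with Δo = 377 kJ/mol that is -754 kJ/mol.
High-spin d⁵ would be t₂g³ eg² with 0 pairs; low-spin has 2, so 2 excess pairs cost +2P = +376 kJ/mol.
Net CFSE = -754 + 376 = -378 kJ/mol.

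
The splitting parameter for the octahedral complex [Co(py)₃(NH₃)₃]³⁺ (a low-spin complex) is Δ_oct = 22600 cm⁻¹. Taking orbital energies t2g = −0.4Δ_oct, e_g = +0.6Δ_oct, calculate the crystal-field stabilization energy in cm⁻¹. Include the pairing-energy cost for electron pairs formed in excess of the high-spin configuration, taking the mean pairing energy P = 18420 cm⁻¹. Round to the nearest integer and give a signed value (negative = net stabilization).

Ligand charges: 3×(+0) from py and 3×(+0) from NH₃ sum to +0; with overall charge +3, Co is +3.
Co is in group 9, so Co³⁺ is d⁶ (9 − 3 = 6).
Electron filling gives t2g^6 e_g^0.
The orbital stabilization is -2.4Δ_oct = -2.4 × 22600 = -54240 cm⁻¹.
Relative to high-spin t2g^4 e_g^2 (1 paired), the low-spin configuration has 2 additional pairs, contributing +2 × 18420 = +36840 cm⁻¹.
Combining: -54240 + 36840 = -17400 cm⁻¹.

-17400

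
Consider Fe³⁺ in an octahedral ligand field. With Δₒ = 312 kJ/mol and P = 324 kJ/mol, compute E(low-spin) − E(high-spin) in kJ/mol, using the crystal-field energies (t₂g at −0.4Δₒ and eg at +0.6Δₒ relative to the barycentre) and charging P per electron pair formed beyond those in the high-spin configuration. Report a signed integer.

24

Fe sits in group 8; removing 3 electrons leaves Fe³⁺ with 8 − 3 = 5 d electrons.
High-spin d⁵ fills as t₂g³ eg² with CFSE 3(−0.4) + 2(+0.6) = 0.0Δₒ = 0 kJ/mol.
Low-spin t₂g⁵ eg⁰ gives -2.0Δₒ = -624 kJ/mol, but forming 2 extra pairs costs 2P = 648 kJ/mol, so E(LS) = -624 + 648 = 24 kJ/mol.
The difference is 24 − (0) = 24 kJ/mol, so high-spin lies lower.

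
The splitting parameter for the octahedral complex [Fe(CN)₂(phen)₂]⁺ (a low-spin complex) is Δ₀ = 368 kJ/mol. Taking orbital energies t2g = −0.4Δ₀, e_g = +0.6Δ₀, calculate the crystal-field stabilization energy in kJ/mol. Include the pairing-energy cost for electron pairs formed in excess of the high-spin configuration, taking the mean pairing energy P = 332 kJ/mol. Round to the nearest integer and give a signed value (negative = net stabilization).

Ligand charges: 2×(-1) from CN⁻ and 2×(+0) from phen sum to -2; with overall charge +1, Fe is +3.
Group 8 minus oxidation state +3 gives a d⁵ configuration for Fe³⁺.
Electron filling gives t2g^5 e_g^0.
CFSE(orbital) = 5×(-0.4Δ₀) + 0×(0.6Δ₀) = -2.0Δ₀; with Δ₀ = 368 kJ/mol that is -736 kJ/mol.
Relative to high-spin t2g^3 e_g^2 (0 paired), the low-spin configuration has 2 additional pairs, contributing +2 × 332 = +664 kJ/mol.
Combining: -736 + 664 = -72 kJ/mol.

-72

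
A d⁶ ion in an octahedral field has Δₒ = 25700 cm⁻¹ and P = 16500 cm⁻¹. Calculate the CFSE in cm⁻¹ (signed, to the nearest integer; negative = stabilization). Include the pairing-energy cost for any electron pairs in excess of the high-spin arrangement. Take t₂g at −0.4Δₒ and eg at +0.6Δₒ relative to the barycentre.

Here Δₒ > P (25700 > 16500), so the low-spin state is favoured.
Filling d⁶ accordingly: t₂g⁶ eg⁰.
Orbital CFSE = -2.4Δₒ = -2.4 × 25700 = -61680 cm⁻¹.
Excess pairs vs high-spin: 3 − 1 = 2; pairing cost = +33000 cm⁻¹.
Net CFSE = -61680 + 33000 = -28680 cm⁻¹.

-28680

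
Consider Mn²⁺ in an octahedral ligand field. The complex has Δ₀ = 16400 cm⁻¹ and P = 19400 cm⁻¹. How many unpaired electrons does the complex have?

5

Mn²⁺: group 7, so d-count = 7 − 2 = 5.
Since Δ₀ = 16400 cm⁻¹ < P = 19400 cm⁻¹, the complex adopts the high-spin configuration.
Filling d⁵ accordingly: t2g^3 e_g^2.
Unpaired electrons: 5.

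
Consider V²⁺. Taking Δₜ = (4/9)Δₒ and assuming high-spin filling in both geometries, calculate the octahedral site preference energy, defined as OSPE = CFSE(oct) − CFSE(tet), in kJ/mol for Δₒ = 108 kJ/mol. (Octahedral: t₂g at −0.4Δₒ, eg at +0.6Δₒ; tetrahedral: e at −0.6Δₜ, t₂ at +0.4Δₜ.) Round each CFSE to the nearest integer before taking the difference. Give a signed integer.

V²⁺: group 5, so d-count = 5 − 2 = 3.
Octahedral high-spin t₂g³ eg⁰: CFSE = -1.2 × 108 = -130 kJ/mol.
In a tetrahedral site the filling is e² t₂¹: CFSE(tet) = -0.8Δₜ = -0.8 × (4/9)(108) = -38 kJ/mol.
OSPE = -130 − (-38) = -92 kJ/mol.

-92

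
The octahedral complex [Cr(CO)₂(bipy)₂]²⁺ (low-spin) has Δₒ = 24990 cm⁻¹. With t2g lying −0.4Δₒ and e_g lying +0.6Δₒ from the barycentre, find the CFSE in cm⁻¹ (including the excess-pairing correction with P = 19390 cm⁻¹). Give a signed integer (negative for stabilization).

Ligand charges: 2×(+0) from CO and 2×(+0) from bipy sum to +0; with overall charge +2, Cr is +2.
Cr²⁺: group 6, so d-count = 6 − 2 = 4.
Configuration: t2g^4 e_g^0.
Orbital CFSE = 4(-0.4) + 0(0.6) = -1.6Δₒ = -1.6 × 24990 = -39984 cm⁻¹.
Pairing penalty: 1 pair vs 0 in the high-spin reference → 1 extra × P = 19390 cm⁻¹.
Overall CFSE = -39984 + 19390 = -20594 cm⁻¹.

-20594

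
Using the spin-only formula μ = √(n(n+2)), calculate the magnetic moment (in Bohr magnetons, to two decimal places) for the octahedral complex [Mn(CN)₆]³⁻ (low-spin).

2.83 Bohr magnetons

Each CN⁻ contributes -1; 6 × (-1) = -6. With overall charge -3, Mn is in the +3 oxidation state.
Mn sits in group 7; removing 3 electrons leaves Mn³⁺ with 7 − 3 = 4 d electrons.
Configuration: t₂g⁴ eg⁰ → 2 unpaired electrons.
μ(spin-only) = √[2(2+2)] = √8 ≈ 2.83 Bohr magnetons.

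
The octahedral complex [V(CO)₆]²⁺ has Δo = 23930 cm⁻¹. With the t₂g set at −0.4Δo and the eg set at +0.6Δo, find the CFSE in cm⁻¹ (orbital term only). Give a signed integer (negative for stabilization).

-28716

CO is neutral, so the +2 overall charge sits on V: oxidation state +2.
Group 5 minus oxidation state +2 gives a d³ configuration for V²⁺.
For octahedral d³ the high- and low-spin configurations coincide.
Configuration: t₂g³ eg⁰.
The orbital stabilization is -1.2Δo = -1.2 × 23930 = -28716 cm⁻¹.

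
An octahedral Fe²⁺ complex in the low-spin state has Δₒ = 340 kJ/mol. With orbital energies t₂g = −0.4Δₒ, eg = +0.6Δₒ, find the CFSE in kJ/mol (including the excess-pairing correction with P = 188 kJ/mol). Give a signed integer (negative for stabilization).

Fe sits in group 8; removing 2 electrons leaves Fe²⁺ with 8 − 2 = 6 d electrons.
Configuration: t₂g⁶ eg⁰.
Orbital CFSE = 6(-0.4) + 0(0.6) = -2.4Δₒ = -2.4 × 340 = -816 kJ/mol.
Relative to high-spin t₂g⁴ eg² (1 paired), the low-spin configuration has 2 additional pairs, contributing +2 × 188 = +376 kJ/mol.
Overall CFSE = -816 + 376 = -440 kJ/mol.

-440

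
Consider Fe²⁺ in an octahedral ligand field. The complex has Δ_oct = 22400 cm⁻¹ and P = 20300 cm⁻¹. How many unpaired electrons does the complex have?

0

Fe²⁺: group 8, so d-count = 8 − 2 = 6.
Since Δ_oct = 22400 cm⁻¹ > P = 20300 cm⁻¹, the complex adopts the low-spin configuration.
That gives t₂g⁶ eg⁰.
Unpaired electrons: 0.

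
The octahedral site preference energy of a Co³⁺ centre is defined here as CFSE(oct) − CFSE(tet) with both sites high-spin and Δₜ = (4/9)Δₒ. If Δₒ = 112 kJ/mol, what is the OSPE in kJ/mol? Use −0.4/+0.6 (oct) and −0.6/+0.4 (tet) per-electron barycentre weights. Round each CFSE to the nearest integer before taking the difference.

-15

Co is in group 9, so Co³⁺ is d⁶ (9 − 3 = 6).
In an octahedral site d⁶ (HS) is t₂g⁴ eg², giving CFSE(oct) = -0.4Δₒ = -45 kJ/mol.
In a tetrahedral site the filling is e³ t₂³: CFSE(tet) = -0.6Δₜ = -0.6 × (4/9)(112) = -30 kJ/mol.
OSPE = -45 − (-30) = -15 kJ/mol.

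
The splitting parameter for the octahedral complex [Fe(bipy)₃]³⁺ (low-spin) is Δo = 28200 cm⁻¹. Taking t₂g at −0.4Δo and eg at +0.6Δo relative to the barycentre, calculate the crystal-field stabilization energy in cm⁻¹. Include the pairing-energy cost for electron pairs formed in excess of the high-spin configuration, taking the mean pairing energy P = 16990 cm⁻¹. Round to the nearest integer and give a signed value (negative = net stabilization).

-22420

bipy is neutral, so the +3 overall charge sits on Fe: oxidation state +3.
Fe³⁺: group 8, so d-count = 8 − 3 = 5.
Configuration: t₂g⁵ eg⁰.
CFSE(orbital) = 5×(-0.4Δo) + 0×(0.6Δo) = -2.0Δo; with Δo = 28200 cm⁻¹ that is -56400 cm⁻¹.
Relative to high-spin t₂g³ eg² (0 paired), the low-spin configuration has 2 additional pairs, contributing +2 × 16990 = +33980 cm⁻¹.
Overall CFSE = -56400 + 33980 = -22420 cm⁻¹.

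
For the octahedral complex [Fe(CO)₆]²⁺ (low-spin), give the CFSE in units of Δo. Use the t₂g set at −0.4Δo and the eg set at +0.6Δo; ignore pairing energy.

-2.4 Δo

CO is neutral, so the +2 overall charge sits on Fe: oxidation state +2.
Group 8 minus oxidation state +2 gives a d⁶ configuration for Fe²⁺.
Configuration: t₂g⁶ eg⁰.
CFSE = 6(-0.4Δo) + 0(0.6Δo) = -2.4Δo + 0.0Δo = -2.4Δo.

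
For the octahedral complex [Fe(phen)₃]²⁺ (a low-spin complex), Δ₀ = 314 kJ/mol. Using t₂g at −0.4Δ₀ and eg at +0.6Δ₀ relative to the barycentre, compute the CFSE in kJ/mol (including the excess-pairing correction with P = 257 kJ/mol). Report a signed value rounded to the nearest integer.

phen is neutral, so the +2 overall charge sits on Fe: oxidation state +2.
Group 8 minus oxidation state +2 gives a d⁶ configuration for Fe²⁺.
The d⁶ electrons fill as t₂g⁶ eg⁰.
The orbital stabilization is -2.4Δ₀ = -2.4 × 314 = -754 kJ/mol.
Relative to high-spin t₂g⁴ eg² (1 paired), the low-spin configuration has 2 additional pairs, contributing +2 × 257 = +514 kJ/mol.
Net CFSE = -754 + 514 = -240 kJ/mol.

-240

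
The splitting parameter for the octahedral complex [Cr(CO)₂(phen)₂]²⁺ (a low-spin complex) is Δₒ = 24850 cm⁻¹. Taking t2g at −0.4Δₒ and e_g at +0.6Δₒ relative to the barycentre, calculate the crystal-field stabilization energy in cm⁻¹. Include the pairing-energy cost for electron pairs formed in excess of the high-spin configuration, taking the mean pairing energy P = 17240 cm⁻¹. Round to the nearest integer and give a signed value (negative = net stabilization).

-22520

Ligand charges: 2×(+0) from CO and 2×(+0) from phen sum to +0; with overall charge +2, Cr is +2.
Cr²⁺: group 6, so d-count = 6 − 2 = 4.
The d⁴ electrons fill as t2g^4 e_g^0.
CFSE(orbital) = 4×(-0.4Δₒ) + 0×(0.6Δₒ) = -1.6Δₒ; with Δₒ = 24850 cm⁻¹ that is -39760 cm⁻¹.
High-spin d⁴ would be t2g^3 e_g^1 with 0 pairs; low-spin has 1, so 1 excess pair costs +1P = +17240 cm⁻¹.
Combining: -39760 + 17240 = -22520 cm⁻¹.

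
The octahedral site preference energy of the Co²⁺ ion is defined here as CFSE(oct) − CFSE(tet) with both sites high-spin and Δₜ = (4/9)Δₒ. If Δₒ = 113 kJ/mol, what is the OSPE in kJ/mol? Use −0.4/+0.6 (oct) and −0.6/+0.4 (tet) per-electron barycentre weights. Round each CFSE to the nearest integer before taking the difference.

Co is in group 9, so Co²⁺ is d⁷ (9 − 2 = 7).
Octahedral (high-spin): t₂g⁵ eg², CFSE = 5(−0.4) + 2(+0.6) = -0.8Δₒ = -0.8 × 113 = -90 kJ/mol.
In a tetrahedral site the filling is e⁴ t₂³: CFSE(tet) = -1.2Δₜ = -1.2 × (4/9)(113) = -60 kJ/mol.
OSPE = -90 − (-60) = -30 kJ/mol.

-30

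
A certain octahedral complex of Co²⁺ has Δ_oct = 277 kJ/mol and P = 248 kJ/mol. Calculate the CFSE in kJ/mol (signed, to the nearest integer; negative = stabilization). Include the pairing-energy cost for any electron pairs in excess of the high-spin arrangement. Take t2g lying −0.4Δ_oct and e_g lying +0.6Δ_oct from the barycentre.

-251

Group 9 minus oxidation state +2 gives a d⁷ configuration for Co²⁺.
With Δ_oct > P the complex is low-spin.
That gives t2g^6 e_g^1.
Orbital CFSE = -1.8Δ_oct = -1.8 × 277 = -499 kJ/mol.
Excess pairs vs high-spin: 3 − 2 = 1; pairing cost = +248 kJ/mol.
Net CFSE = -499 + 248 = -251 kJ/mol.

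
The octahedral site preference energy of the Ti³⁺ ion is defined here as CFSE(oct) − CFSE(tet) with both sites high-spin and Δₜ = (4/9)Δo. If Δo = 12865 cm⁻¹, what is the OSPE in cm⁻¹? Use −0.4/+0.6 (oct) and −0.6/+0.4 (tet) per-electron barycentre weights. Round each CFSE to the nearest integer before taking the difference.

-1715

Ti is in group 4, so Ti³⁺ is d¹ (4 − 3 = 1).
Octahedral (high-spin): t2g^1 e_g^0, CFSE = 1(−0.4) + 0(+0.6) = -0.4Δo = -0.4 × 12865 = -5146 cm⁻¹.
Tetrahedral: e^1 t2^0, CFSE = 1(−0.6) + 0(+0.4) = -0.6Δₜ = -0.6 × (4/9) × 12865 = -3431 cm⁻¹.
OSPE = CFSE(oct) − CFSE(tet) = -5146 − (-3431) = -1715 cm⁻¹.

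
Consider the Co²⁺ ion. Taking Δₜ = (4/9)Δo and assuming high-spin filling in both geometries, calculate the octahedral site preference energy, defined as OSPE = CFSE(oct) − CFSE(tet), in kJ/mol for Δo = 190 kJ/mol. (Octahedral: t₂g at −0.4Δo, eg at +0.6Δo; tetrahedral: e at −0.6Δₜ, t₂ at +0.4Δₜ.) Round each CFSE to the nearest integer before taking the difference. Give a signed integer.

-51

Group 9 minus oxidation state +2 gives a d⁷ configuration for Co²⁺.
In an octahedral site d⁷ (HS) is t2g^5 e_g^2, giving CFSE(oct) = -0.8Δo = -152 kJ/mol.
Tetrahedral e^4 t2^3 gives -1.2Δₜ = -1.2 × (4/9) × 190 = -101 kJ/mol.
OSPE = -152 − (-101) = -51 kJ/mol.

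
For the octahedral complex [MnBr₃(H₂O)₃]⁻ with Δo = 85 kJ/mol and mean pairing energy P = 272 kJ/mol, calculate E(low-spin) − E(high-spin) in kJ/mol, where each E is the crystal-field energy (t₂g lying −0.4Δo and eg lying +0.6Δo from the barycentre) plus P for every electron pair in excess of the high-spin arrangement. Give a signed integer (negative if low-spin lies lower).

Ligand charges: 3×(-1) from Br⁻ and 3×(+0) from H₂O sum to -3; with overall charge -1, Mn is +2.
Group 7 minus oxidation state +2 gives a d⁵ configuration for Mn²⁺.
High-spin: t₂g³ eg², CFSE = 0.0Δo = 0 kJ/mol.
Low-spin t₂g⁵ eg⁰ gives -2.0Δo = -170 kJ/mol, but forming 2 extra pairs costs 2P = 544 kJ/mol, so E(LS) = -170 + 544 = 374 kJ/mol.
E(LS) − E(HS) = 374 − (0) = 374 kJ/mol.

374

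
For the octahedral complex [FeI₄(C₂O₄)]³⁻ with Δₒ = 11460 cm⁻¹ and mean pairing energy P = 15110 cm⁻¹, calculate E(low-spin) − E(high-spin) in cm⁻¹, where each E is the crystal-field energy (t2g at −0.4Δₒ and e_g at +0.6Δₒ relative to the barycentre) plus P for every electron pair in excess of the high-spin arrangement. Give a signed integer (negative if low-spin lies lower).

Ligand charges: 4×(-1) from I⁻ and 1×(-2) from C₂O₄²⁻ sum to -6; with overall charge -3, Fe is +3.
Fe³⁺: group 8, so d-count = 8 − 3 = 5.
In the high-spin limit (t2g^3 e_g^2) the orbital term is 0.0Δₒ = 0 cm⁻¹, with no excess pairing.
For low-spin the configuration is t2g^5 e_g^0: orbital energy -2.0 × 11460 = -22920 cm⁻¹, and 2 additional pairs relative to high-spin add 30220 cm⁻¹, giving 7300 cm⁻¹.
The difference is 7300 − (0) = 7300 cm⁻¹, so high-spin lies lower.

7300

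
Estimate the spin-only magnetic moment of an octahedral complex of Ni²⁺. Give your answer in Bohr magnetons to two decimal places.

Group 10 minus oxidation state +2 gives a d⁸ configuration for Ni²⁺.
Configuration: t₂g⁶ eg² → 2 unpaired electrons.
μ(spin-only) = √[2(2+2)] = √8 ≈ 2.83 Bohr magnetons.

2.83 Bohr magnetons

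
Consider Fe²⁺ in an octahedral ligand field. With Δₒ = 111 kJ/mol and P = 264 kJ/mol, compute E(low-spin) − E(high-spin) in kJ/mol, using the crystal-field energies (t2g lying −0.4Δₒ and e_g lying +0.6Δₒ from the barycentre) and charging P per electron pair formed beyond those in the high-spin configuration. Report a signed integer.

306

Fe sits in group 8; removing 2 electrons leaves Fe²⁺ with 8 − 2 = 6 d electrons.
High-spin d⁶ fills as t2g^4 e_g^2 with CFSE 4(−0.4) + 2(+0.6) = -0.4Δₒ = -44 kJ/mol.
For low-spin the configuration is t2g^6 e_g^0: orbital energy -2.4 × 111 = -266 kJ/mol, and 2 additional pairs relative to high-spin add 528 kJ/mol, giving 262 kJ/mol.
E(LS) − E(HS) = 262 − (-44) = 306 kJ/mol.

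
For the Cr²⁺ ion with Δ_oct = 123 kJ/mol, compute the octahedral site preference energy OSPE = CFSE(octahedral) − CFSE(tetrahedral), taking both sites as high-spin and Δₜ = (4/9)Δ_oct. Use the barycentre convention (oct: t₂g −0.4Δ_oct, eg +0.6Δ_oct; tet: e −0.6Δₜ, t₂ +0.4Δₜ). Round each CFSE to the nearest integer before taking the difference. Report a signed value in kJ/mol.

-52

Cr sits in group 6; removing 2 electrons leaves Cr²⁺ with 6 − 2 = 4 d electrons.
Octahedral (high-spin): t₂g³ eg¹, CFSE = 3(−0.4) + 1(+0.6) = -0.6Δ_oct = -0.6 × 123 = -74 kJ/mol.
Tetrahedral e² t₂² gives -0.4Δₜ = -0.4 × (4/9) × 123 = -22 kJ/mol.
Subtracting, OSPE = -74 − (-22) = -52 kJ/mol.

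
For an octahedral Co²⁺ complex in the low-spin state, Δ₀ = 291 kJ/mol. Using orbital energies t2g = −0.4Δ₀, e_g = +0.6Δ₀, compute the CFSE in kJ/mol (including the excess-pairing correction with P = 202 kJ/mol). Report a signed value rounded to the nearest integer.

Co sits in group 9; removing 2 electrons leaves Co²⁺ with 9 − 2 = 7 d electrons.
The d⁷ electrons fill as t2g^6 e_g^1.
The orbital stabilization is -1.8Δ₀ = -1.8 × 291 = -524 kJ/mol.
High-spin d⁷ would be t2g^5 e_g^2 with 2 pairs; low-spin has 3, so 1 excess pair costs +1P = +202 kJ/mol.
Net CFSE = -524 + 202 = -322 kJ/mol.

-322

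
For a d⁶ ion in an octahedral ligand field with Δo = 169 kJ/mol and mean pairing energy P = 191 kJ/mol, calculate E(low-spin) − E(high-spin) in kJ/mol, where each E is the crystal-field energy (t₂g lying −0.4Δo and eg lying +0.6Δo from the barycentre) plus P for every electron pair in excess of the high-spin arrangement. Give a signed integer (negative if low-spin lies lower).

In the high-spin limit (t₂g⁴ eg²) the orbital term is -0.4Δo = -68 kJ/mol, with no excess pairing.
Low-spin t₂g⁶ eg⁰ gives -2.4Δo = -406 kJ/mol, but forming 2 extra pairs costs 2P = 382 kJ/mol, so E(LS) = -406 + 382 = -24 kJ/mol.
The difference is -24 − (-68) = 44 kJ/mol, so high-spin lies lower.

44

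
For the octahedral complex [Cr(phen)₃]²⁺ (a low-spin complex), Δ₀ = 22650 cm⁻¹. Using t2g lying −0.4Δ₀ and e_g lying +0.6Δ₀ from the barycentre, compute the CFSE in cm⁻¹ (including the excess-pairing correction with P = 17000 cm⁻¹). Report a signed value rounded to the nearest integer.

phen is neutral, so the +2 overall charge sits on Cr: oxidation state +2.
Group 6 minus oxidation state +2 gives a d⁴ configuration for Cr²⁺.
The d⁴ electrons fill as t2g^4 e_g^0.
Orbital CFSE = 4(-0.4) + 0(0.6) = -1.6Δ₀ = -1.6 × 22650 = -36240 cm⁻¹.
Relative to high-spin t2g^3 e_g^1 (0 paired), the low-spin configuration has 1 additional pair, contributing +1 × 17000 = +17000 cm⁻¹.
Net CFSE = -36240 + 17000 = -19240 cm⁻¹.

-19240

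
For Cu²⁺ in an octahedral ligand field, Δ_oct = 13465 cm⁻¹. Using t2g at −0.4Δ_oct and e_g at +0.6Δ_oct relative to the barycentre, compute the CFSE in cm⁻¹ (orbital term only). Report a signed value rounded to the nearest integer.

Cu sits in group 11; removing 2 electrons leaves Cu²⁺ with 11 − 2 = 9 d electrons.
Electron filling gives t2g^6 e_g^3.
CFSE(orbital) = 6×(-0.4Δ_oct) + 3×(0.6Δ_oct) = -0.6Δ_oct; with Δ_oct = 13465 cm⁻¹ that is -8079 cm⁻¹.

-8079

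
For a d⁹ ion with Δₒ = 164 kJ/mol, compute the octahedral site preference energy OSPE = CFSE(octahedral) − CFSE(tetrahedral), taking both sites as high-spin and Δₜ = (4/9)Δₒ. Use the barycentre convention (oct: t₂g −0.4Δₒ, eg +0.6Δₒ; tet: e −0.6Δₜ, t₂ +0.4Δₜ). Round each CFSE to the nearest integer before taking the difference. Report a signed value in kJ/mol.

Octahedral high-spin t₂g⁶ eg³: CFSE = -0.6 × 164 = -98 kJ/mol.
Tetrahedral e⁴ t₂⁵ gives -0.4Δₜ = -0.4 × (4/9) × 164 = -29 kJ/mol.
Subtracting, OSPE = -98 − (-29) = -69 kJ/mol.

-69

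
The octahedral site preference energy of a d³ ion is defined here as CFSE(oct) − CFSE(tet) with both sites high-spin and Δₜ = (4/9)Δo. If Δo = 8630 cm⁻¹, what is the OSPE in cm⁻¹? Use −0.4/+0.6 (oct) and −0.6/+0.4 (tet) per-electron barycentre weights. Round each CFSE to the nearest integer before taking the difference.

Octahedral (high-spin): t2g^3 e_g^0, CFSE = 3(−0.4) + 0(+0.6) = -1.2Δo = -1.2 × 8630 = -10356 cm⁻¹.
In a tetrahedral site the filling is e^2 t2^1: CFSE(tet) = -0.8Δₜ = -0.8 × (4/9)(8630) = -3068 cm⁻¹.
Subtracting, OSPE = -10356 − (-3068) = -7288 cm⁻¹.

-7288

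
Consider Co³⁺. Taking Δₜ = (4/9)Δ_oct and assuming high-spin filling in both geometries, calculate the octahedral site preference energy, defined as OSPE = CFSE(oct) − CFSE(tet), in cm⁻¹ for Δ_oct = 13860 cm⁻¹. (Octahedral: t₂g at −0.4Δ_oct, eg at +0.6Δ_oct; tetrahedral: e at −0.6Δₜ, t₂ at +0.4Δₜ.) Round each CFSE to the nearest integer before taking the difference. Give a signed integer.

Co³⁺: group 9, so d-count = 9 − 3 = 6.
In an octahedral site d⁶ (HS) is t₂g⁴ eg², giving CFSE(oct) = -0.4Δ_oct = -5544 cm⁻¹.
Tetrahedral: e³ t₂³, CFSE = 3(−0.6) + 3(+0.4) = -0.6Δₜ = -0.6 × (4/9) × 13860 = -3696 cm⁻¹.
Subtracting, OSPE = -5544 − (-3696) = -1848 cm⁻¹.

-1848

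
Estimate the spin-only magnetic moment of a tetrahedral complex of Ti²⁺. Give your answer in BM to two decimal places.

2.83 BM

Ti is in group 4, so Ti²⁺ is d² (4 − 2 = 2).
Tetrahedral splitting is small, so the complex is high-spin.
Configuration: e² t₂⁰ → 2 unpaired electrons.
μ(spin-only) = √[2(2+2)] = √8 ≈ 2.83 BM.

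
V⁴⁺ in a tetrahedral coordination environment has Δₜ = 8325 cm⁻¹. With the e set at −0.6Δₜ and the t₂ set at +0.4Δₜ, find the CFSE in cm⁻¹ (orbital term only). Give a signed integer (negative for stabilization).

-4995

V⁴⁺: group 5, so d-count = 5 − 4 = 1.
With tetrahedral geometry the complex is necessarily high-spin.
The d¹ electrons fill as e¹ t₂⁰.
Orbital CFSE = 1(-0.6) + 0(0.4) = -0.6Δₜ = -0.6 × 8325 = -4995 cm⁻¹.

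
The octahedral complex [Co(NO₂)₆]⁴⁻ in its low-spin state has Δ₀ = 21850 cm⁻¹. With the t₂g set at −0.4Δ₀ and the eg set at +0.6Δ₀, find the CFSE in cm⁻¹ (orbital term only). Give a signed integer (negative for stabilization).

-39330

Each NO₂⁻ contributes -1; 6 × (-1) = -6. With overall charge -4, Co is in the +2 oxidation state.
Co is in group 9, so Co²⁺ is d⁷ (9 − 2 = 7).
The d⁷ electrons fill as t₂g⁶ eg¹.
The orbital stabilization is -1.8Δ₀ = -1.8 × 21850 = -39330 cm⁻¹.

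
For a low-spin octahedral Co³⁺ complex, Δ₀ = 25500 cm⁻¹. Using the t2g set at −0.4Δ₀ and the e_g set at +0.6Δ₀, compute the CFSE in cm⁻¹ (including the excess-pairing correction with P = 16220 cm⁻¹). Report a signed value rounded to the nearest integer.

Co is in group 9, so Co³⁺ is d⁶ (9 − 3 = 6).
The d⁶ electrons fill as t2g^6 e_g^0.
CFSE(orbital) = 6×(-0.4Δ₀) + 0×(0.6Δ₀) = -2.4Δ₀; with Δ₀ = 25500 cm⁻¹ that is -61200 cm⁻¹.
Pairing penalty: 3 pairs vs 1 in the high-spin reference → 2 extra × P = 32440 cm⁻¹.
Combining: -61200 + 32440 = -28760 cm⁻¹.

-28760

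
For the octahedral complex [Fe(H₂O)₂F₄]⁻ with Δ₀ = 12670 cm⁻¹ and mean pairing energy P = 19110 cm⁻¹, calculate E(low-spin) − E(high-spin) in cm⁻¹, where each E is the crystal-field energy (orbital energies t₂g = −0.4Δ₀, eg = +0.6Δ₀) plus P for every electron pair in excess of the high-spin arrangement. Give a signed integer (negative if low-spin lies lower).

12880

Ligand charges: 2×(+0) from H₂O and 4×(-1) from F⁻ sum to -4; with overall charge -1, Fe is +3.
Fe is in group 8, so Fe³⁺ is d⁵ (8 − 3 = 5).
High-spin: t₂g³ eg², CFSE = 0.0Δ₀ = 0 cm⁻¹.
Low-spin t₂g⁵ eg⁰ gives -2.0Δ₀ = -25340 cm⁻¹, but forming 2 extra pairs costs 2P = 38220 cm⁻¹, so E(LS) = -25340 + 38220 = 12880 cm⁻¹.
The difference is 12880 − (0) = 12880 cm⁻¹, so high-spin lies lower.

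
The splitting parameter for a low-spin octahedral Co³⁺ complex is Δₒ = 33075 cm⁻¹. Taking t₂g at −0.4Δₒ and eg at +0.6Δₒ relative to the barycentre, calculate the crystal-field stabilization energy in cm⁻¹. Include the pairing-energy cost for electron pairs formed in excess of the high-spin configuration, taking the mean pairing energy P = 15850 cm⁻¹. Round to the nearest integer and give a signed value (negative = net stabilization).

-47680

Co³⁺: group 9, so d-count = 9 − 3 = 6.
Electron filling gives t₂g⁶ eg⁰.
Orbital CFSE = 6(-0.4) + 0(0.6) = -2.4Δₒ = -2.4 × 33075 = -79380 cm⁻¹.
Relative to high-spin t₂g⁴ eg² (1 paired), the low-spin configuration has 2 additional pairs, contributing +2 × 15850 = +31700 cm⁻¹.
Combining: -79380 + 31700 = -47680 cm⁻¹.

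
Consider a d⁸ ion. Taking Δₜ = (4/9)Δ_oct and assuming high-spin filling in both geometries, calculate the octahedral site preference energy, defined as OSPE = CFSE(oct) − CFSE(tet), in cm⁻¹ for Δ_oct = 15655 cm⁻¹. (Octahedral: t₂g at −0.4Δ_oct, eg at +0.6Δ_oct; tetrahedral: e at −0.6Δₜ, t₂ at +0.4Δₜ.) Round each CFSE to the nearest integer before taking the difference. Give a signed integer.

-13220

In an octahedral site d⁸ (HS) is t2g^6 e_g^2, giving CFSE(oct) = -1.2Δ_oct = -18786 cm⁻¹.
Tetrahedral e^4 t2^4 gives -0.8Δₜ = -0.8 × (4/9) × 15655 = -5566 cm⁻¹.
OSPE = -18786 − (-5566) = -13220 cm⁻¹.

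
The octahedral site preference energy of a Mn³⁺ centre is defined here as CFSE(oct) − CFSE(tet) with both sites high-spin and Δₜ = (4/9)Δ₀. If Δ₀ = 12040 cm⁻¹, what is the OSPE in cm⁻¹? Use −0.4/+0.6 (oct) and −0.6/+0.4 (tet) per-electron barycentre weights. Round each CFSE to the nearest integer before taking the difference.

Mn is in group 7, so Mn³⁺ is d⁴ (7 − 3 = 4).
Octahedral (high-spin): t2g^3 e_g^1, CFSE = 3(−0.4) + 1(+0.6) = -0.6Δ₀ = -0.6 × 12040 = -7224 cm⁻¹.
In a tetrahedral site the filling is e^2 t2^2: CFSE(tet) = -0.4Δₜ = -0.4 × (4/9)(12040) = -2140 cm⁻¹.
OSPE = -7224 − (-2140) = -5084 cm⁻¹.

-5084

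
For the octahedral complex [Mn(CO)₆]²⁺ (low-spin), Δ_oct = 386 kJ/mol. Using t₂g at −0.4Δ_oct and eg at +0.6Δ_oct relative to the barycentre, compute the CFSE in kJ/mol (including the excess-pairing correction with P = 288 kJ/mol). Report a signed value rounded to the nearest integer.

CO is neutral, so the +2 overall charge sits on Mn: oxidation state +2.
Mn sits in group 7; removing 2 electrons leaves Mn²⁺ with 7 − 2 = 5 d electrons.
The d⁵ electrons fill as t₂g⁵ eg⁰.
CFSE(orbital) = 5×(-0.4Δ_oct) + 0×(0.6Δ_oct) = -2.0Δ_oct; with Δ_oct = 386 kJ/mol that is -772 kJ/mol.
High-spin d⁵ would be t₂g³ eg² with 0 pairs; low-spin has 2, so 2 excess pairs cost +2P = +576 kJ/mol.
Overall CFSE = -772 + 576 = -196 kJ/mol.

-196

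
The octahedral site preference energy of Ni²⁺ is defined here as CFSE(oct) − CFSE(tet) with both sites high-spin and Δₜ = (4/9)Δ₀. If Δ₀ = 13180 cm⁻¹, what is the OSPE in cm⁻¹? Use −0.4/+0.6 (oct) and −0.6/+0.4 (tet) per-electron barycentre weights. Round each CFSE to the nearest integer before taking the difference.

-11130

Group 10 minus oxidation state +2 gives a d⁸ configuration for Ni²⁺.
Octahedral (high-spin): t₂g⁶ eg², CFSE = 6(−0.4) + 2(+0.6) = -1.2Δ₀ = -1.2 × 13180 = -15816 cm⁻¹.
In a tetrahedral site the filling is e⁴ t₂⁴: CFSE(tet) = -0.8Δₜ = -0.8 × (4/9)(13180) = -4686 cm⁻¹.
Subtracting, OSPE = -15816 − (-4686) = -11130 cm⁻¹.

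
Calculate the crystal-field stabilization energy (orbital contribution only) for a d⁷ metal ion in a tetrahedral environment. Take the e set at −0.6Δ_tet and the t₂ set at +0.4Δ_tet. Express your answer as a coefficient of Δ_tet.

-1.2 Δ_tet

Tetrahedral splitting is small, so the complex is high-spin.
Configuration: e⁴ t₂³.
CFSE = 4(-0.6Δ_tet) + 3(0.4Δ_tet) = -2.4Δ_tet + 1.2Δ_tet = -1.2Δ_tet.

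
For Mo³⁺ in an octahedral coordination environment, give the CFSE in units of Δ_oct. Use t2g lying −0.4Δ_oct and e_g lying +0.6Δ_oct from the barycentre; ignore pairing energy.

Group 6 minus oxidation state +3 gives a d³ configuration for Mo³⁺.
Configuration: t2g^3 e_g^0.
CFSE = 3(-0.4Δ_oct) + 0(0.6Δ_oct) = -1.2Δ_oct + 0.0Δ_oct = -1.2Δ_oct.

-1.2 Δ_oct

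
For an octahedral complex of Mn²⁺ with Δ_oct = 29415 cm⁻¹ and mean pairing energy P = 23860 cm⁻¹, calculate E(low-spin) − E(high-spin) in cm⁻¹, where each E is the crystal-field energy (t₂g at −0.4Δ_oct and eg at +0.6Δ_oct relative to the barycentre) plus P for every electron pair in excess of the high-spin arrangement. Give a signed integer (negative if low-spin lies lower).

Mn sits in group 7; removing 2 electrons leaves Mn²⁺ with 7 − 2 = 5 d electrons.
In the high-spin limit (t₂g³ eg²) the orbital term is 0.0Δ_oct = 0 cm⁻¹, with no excess pairing.
For low-spin the configuration is t₂g⁵ eg⁰: orbital energy -2.0 × 29415 = -58830 cm⁻¹, and 2 additional pairs relative to high-spin add 47720 cm⁻¹, giving -11110 cm⁻¹.
E(LS) − E(HS) = -11110 − (0) = -11110 cm⁻¹.

-11110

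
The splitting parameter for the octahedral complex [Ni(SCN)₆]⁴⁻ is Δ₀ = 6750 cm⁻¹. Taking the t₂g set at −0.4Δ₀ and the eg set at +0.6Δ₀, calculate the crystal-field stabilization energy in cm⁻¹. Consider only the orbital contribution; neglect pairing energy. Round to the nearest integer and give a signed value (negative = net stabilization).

Each SCN⁻ contributes -1; 6 × (-1) = -6. With overall charge -4, Ni is in the +2 oxidation state.
Ni²⁺: group 10, so d-count = 10 − 2 = 8.
Configuration: t₂g⁶ eg².
CFSE(orbital) = 6×(-0.4Δ₀) + 2×(0.6Δ₀) = -1.2Δ₀; with Δ₀ = 6750 cm⁻¹ that is -8100 cm⁻¹.

-8100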